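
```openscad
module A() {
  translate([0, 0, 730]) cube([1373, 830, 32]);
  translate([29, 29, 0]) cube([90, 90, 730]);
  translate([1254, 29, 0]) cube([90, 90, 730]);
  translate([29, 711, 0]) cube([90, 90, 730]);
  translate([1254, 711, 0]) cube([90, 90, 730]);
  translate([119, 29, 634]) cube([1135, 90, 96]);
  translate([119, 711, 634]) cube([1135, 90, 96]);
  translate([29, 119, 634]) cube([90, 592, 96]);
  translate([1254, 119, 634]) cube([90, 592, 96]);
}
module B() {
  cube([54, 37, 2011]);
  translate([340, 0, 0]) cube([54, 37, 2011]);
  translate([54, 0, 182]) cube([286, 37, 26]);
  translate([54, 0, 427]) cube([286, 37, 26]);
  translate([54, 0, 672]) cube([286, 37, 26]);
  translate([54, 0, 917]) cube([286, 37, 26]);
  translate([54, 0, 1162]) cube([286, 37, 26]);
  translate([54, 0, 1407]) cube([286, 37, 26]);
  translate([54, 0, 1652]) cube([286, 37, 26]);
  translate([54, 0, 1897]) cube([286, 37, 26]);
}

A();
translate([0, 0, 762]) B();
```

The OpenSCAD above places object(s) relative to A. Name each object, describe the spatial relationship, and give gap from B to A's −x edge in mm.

The ladder's min-x is at 0; the table's min-x is 0; gap = 0 mm.

A is a table. B is a ladder. The ladder is on top of the table. The gap from the ladder to the table's −x edge is 0 mm.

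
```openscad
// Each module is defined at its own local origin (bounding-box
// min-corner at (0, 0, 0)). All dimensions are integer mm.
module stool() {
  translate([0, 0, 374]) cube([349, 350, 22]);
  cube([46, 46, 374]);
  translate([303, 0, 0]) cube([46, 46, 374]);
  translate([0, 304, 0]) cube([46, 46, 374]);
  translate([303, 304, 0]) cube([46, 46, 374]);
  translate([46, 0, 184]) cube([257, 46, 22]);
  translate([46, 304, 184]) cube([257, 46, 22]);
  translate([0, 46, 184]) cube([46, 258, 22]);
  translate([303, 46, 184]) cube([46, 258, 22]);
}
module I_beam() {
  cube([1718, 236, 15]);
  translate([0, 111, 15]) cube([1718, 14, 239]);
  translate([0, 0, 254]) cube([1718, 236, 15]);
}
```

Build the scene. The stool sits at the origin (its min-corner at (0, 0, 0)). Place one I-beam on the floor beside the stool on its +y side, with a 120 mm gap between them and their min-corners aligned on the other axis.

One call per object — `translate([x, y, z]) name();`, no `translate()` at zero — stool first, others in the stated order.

stool();
translate([0, 470, 0]) I_beam();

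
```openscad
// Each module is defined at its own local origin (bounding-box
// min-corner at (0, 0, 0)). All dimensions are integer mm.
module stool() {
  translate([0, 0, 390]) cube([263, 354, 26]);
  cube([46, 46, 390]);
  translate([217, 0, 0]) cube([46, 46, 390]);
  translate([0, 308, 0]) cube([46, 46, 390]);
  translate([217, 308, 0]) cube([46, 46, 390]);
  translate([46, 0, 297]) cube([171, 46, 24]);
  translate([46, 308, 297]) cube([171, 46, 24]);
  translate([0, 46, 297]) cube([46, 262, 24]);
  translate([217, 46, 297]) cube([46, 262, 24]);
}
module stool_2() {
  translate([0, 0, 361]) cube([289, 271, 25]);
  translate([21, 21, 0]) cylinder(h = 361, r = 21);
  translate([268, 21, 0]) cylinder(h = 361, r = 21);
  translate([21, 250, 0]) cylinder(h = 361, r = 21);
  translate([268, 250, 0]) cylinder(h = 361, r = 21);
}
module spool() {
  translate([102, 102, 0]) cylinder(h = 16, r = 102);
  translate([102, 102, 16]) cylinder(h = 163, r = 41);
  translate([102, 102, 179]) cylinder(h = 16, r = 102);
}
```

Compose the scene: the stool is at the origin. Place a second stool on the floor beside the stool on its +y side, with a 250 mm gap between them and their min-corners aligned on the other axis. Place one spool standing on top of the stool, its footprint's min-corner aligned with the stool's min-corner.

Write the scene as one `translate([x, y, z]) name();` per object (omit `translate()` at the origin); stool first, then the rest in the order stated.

stool();
translate([0, 604, 0]) stool_2();
translate([0, 0, 416]) spool();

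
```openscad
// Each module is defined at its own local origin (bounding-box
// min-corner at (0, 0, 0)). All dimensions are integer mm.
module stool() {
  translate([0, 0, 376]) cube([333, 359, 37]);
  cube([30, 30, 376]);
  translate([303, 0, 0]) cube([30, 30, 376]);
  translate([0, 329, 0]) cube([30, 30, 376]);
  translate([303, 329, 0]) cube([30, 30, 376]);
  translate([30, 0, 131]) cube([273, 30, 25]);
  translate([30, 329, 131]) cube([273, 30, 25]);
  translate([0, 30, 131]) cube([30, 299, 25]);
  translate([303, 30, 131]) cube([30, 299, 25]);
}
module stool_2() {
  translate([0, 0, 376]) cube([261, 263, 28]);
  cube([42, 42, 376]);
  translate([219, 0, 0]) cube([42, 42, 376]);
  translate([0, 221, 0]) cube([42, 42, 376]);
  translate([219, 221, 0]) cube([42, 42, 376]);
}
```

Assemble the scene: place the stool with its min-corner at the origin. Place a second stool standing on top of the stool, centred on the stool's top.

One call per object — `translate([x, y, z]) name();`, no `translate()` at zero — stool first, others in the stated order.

stool();
translate([36, 48, 413]) stool_2();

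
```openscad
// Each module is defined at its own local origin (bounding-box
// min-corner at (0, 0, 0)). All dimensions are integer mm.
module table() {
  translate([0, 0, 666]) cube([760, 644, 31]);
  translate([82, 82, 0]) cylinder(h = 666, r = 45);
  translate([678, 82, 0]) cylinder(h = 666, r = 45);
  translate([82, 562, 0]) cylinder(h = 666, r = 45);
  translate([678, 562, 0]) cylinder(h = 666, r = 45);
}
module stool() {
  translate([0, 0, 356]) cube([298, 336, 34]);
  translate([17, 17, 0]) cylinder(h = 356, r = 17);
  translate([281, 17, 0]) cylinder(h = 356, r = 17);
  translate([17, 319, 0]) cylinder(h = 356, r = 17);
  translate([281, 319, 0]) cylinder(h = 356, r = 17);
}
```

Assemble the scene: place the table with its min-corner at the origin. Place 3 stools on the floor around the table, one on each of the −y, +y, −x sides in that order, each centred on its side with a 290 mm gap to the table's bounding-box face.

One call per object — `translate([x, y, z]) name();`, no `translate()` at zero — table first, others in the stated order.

table();
translate([231, -626, 0]) stool();
translate([231, 934, 0]) stool();
translate([-588, 154, 0]) stool();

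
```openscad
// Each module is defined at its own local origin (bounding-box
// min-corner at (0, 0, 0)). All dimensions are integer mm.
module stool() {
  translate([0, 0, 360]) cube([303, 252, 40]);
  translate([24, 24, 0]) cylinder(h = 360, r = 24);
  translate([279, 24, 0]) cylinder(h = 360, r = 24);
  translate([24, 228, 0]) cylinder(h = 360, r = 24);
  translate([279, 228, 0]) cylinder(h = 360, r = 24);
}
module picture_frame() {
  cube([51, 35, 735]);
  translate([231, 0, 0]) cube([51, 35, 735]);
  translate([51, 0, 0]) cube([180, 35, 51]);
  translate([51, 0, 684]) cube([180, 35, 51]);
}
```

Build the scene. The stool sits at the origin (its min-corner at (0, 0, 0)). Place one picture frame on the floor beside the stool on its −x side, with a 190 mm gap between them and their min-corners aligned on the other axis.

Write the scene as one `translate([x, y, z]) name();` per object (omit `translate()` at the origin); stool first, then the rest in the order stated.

stool();
translate([-472, 0, 0]) picture_frame();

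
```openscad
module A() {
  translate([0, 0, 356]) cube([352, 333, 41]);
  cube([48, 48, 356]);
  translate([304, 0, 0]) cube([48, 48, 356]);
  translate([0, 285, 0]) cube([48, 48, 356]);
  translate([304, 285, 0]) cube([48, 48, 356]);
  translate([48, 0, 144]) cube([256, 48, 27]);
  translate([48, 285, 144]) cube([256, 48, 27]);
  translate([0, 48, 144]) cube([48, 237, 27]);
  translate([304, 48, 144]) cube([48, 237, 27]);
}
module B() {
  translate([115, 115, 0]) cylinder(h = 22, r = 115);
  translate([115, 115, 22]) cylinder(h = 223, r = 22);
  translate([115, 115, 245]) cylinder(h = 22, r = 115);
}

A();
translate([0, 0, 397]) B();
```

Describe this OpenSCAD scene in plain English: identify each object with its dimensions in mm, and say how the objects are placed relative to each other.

A is a simple wooden stool: a rectangular seat 352 mm (x) by 333 mm (y), 41 mm thick, top face at z = 397 mm, on four square legs, each 48×48 mm in cross-section. The legs rest on z = 0, each flush with a corner of the seat. Four stretchers, 48 mm wide and 27 mm tall, connect adjacent legs with their undersides at z = 144 mm, each running between the inner faces of the legs it joins and aligned with the legs' outer faces on the other axis.

B is a spool: two coaxial disc flanges of radius 115 mm and thickness 22 mm, joined by a core cylinder of radius 22 mm and height 223 mm. The lower flange rests on z = 0 and the three cylinders share a vertical axis.

The spool is on top of the stool.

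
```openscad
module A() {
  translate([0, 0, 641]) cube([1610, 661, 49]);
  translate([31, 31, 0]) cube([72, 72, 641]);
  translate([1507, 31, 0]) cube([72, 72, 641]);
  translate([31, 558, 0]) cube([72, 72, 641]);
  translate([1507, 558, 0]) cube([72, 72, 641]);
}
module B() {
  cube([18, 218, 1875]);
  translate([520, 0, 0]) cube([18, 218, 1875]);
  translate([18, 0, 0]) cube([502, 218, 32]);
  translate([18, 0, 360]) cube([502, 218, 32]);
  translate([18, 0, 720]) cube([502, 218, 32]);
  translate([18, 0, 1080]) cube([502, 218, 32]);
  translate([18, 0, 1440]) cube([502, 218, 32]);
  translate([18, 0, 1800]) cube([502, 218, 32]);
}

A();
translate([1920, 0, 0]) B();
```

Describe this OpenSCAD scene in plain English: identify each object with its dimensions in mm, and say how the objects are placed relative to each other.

A is a table: top 1610 mm (x) × 661 mm (y), 49 mm thick, upper face at z = 690 mm, on four 72×72 mm square legs, each inset 31 mm from the nearest pair of top edges, running from z = 0 to the bottom of the top.

B is a bookshelf 538 mm wide overall, 218 mm deep and 1875 mm tall. The two sides are 18 mm thick vertical panels. 6 horizontal shelves of 32 mm thickness span between the inner faces of the sides; the lowest shelf sits on the floor and shelves are stacked with a clear vertical gap of 328 mm between each pair.

The bookshelf is on the floor beside the table on its +x side.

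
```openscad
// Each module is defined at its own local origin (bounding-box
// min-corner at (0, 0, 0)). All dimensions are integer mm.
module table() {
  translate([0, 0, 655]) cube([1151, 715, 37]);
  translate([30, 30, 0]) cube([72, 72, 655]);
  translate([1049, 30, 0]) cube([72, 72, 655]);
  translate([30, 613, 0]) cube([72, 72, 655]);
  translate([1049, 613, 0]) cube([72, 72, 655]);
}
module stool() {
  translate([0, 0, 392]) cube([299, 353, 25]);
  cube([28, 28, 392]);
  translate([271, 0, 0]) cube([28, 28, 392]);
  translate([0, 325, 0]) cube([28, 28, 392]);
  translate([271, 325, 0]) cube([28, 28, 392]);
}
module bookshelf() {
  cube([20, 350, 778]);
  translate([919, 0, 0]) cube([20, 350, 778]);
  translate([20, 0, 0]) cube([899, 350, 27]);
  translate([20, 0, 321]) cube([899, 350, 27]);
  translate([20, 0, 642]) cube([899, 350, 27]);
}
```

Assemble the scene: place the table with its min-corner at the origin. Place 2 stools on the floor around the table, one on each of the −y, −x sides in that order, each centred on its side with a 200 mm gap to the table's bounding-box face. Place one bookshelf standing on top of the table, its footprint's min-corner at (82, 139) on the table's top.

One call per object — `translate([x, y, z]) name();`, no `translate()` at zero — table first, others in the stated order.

table();
translate([426, -553, 0]) stool();
translate([-499, 181, 0]) stool();
translate([82, 139, 692]) bookshelf();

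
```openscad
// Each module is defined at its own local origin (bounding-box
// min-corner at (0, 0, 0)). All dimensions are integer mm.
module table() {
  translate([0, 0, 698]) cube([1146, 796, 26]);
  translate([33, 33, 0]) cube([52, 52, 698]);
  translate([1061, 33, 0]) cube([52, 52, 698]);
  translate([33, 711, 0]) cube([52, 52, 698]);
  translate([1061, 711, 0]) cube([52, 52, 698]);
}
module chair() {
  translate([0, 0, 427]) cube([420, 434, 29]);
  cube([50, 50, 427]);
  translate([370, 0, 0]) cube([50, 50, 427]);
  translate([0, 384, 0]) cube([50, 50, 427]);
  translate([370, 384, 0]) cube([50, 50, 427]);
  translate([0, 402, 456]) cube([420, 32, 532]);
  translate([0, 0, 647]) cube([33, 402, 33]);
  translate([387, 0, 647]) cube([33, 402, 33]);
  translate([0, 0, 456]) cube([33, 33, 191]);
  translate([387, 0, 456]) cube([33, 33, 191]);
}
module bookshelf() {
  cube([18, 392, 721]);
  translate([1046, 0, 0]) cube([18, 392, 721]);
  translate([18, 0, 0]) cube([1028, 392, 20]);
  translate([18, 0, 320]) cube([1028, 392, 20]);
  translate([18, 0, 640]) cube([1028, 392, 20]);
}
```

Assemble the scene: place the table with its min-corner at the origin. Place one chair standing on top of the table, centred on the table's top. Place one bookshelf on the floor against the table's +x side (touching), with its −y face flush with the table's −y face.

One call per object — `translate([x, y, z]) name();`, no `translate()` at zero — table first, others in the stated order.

table();
translate([363, 181, 724]) chair();
translate([1146, 0, 0]) bookshelf();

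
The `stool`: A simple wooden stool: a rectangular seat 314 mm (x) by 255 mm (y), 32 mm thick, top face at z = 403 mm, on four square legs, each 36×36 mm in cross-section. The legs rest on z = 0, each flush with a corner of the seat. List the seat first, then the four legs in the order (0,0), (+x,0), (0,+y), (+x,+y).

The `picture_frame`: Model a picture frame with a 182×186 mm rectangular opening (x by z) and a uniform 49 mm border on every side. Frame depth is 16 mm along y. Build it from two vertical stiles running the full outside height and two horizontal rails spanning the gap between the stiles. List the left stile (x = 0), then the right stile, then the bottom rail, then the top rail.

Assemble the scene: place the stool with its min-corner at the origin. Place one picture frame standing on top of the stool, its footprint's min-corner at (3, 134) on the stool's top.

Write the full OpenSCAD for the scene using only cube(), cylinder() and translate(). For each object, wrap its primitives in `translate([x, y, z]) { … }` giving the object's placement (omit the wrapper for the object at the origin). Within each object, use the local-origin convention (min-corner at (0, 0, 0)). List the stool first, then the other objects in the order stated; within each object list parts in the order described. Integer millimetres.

translate([0, 0, 371]) cube([314, 255, 32]);
cube([36, 36, 371]);
translate([278, 0, 0]) cube([36, 36, 371]);
translate([0, 219, 0]) cube([36, 36, 371]);
translate([278, 219, 0]) cube([36, 36, 371]);
translate([3, 134, 403]) {
  cube([49, 16, 284]);
  translate([231, 0, 0]) cube([49, 16, 284]);
  translate([49, 0, 0]) cube([182, 16, 49]);
  translate([49, 0, 235]) cube([182, 16, 49]);
}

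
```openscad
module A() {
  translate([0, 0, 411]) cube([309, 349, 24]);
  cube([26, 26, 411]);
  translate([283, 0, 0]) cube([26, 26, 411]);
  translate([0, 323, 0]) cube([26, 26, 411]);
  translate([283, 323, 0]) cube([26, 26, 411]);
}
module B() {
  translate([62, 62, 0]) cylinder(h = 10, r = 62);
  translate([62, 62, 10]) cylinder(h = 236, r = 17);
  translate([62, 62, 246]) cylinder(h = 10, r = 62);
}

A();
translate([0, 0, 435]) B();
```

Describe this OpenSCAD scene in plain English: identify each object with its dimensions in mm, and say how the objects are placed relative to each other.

A is a simple wooden stool: a rectangular seat 309 mm (x) by 349 mm (y), 24 mm thick, top face at z = 435 mm, on four square legs, each 26×26 mm in cross-section. The legs rest on z = 0, each flush with a corner of the seat.

B is a spool: two coaxial disc flanges of radius 62 mm and thickness 10 mm, joined by a core cylinder of radius 17 mm and height 236 mm. The lower flange rests on z = 0 and the three cylinders share a vertical axis.

The spool is on top of the stool.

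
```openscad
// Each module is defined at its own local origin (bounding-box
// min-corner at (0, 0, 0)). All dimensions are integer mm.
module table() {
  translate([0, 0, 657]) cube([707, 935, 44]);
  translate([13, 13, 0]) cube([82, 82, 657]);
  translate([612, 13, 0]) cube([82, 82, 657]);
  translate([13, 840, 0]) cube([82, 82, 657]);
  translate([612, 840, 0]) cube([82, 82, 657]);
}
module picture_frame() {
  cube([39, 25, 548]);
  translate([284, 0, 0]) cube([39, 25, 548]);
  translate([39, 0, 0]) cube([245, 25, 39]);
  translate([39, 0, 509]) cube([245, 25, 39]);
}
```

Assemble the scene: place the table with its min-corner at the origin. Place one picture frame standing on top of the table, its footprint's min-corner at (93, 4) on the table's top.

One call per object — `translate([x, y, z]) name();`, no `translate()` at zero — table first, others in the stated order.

table();
translate([93, 4, 701]) picture_frame();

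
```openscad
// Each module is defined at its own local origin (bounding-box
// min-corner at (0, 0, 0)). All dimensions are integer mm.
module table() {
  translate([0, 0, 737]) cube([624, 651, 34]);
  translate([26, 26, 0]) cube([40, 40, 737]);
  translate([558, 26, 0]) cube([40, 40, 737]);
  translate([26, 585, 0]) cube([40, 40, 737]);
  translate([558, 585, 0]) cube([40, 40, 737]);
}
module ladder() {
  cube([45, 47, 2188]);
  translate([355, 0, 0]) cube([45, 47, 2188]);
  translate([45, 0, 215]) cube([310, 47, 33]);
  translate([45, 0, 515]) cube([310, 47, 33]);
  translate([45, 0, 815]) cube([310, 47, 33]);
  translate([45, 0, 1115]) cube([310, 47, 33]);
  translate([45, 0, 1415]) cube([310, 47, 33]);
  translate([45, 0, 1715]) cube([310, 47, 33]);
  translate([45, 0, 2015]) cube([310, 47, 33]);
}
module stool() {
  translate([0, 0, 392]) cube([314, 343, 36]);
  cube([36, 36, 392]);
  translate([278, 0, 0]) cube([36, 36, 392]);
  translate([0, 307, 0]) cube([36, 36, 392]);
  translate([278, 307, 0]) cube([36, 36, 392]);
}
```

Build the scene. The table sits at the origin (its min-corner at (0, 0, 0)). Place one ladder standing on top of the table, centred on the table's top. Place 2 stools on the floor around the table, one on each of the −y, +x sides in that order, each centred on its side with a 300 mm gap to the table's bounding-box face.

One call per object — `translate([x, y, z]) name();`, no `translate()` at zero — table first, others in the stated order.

table();
translate([112, 302, 771]) ladder();
translate([155, -643, 0]) stool();
translate([924, 154, 0]) stool();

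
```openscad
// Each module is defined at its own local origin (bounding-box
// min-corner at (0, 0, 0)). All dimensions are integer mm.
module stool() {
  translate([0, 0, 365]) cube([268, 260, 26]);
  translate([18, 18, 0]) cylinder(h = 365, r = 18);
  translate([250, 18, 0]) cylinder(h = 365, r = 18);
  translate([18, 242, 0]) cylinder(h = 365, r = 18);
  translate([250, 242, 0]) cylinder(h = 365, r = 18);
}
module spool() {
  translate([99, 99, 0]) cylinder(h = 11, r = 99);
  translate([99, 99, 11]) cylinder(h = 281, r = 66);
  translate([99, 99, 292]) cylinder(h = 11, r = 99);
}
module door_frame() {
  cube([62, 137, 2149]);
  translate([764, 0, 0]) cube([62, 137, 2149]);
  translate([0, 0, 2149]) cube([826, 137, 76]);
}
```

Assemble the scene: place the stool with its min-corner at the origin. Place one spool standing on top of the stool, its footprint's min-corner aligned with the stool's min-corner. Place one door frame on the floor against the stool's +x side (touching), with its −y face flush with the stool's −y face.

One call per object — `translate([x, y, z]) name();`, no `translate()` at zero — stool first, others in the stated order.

stool();
translate([0, 0, 391]) spool();
translate([268, 0, 0]) door_frame();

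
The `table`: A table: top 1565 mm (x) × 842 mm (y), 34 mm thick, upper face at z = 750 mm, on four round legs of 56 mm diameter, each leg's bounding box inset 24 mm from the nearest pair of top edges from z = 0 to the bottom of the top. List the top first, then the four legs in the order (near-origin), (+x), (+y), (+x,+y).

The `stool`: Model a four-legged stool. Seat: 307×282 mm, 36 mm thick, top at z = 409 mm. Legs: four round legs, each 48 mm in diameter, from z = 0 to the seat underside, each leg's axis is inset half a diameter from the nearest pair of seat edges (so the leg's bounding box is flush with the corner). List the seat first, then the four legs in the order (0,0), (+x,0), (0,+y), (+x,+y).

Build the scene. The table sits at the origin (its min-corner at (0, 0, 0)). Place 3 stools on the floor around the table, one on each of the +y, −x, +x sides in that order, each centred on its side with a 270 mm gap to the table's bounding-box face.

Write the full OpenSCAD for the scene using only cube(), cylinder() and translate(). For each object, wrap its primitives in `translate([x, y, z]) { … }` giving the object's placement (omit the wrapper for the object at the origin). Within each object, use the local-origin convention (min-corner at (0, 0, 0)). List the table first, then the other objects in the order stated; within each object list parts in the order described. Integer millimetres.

translate([0, 0, 716]) cube([1565, 842, 34]);
translate([52, 52, 0]) cylinder(h = 716, r = 28);
translate([1513, 52, 0]) cylinder(h = 716, r = 28);
translate([52, 790, 0]) cylinder(h = 716, r = 28);
translate([1513, 790, 0]) cylinder(h = 716, r = 28);
translate([629, 1112, 0]) {
  translate([0, 0, 373]) cube([307, 282, 36]);
  translate([24, 24, 0]) cylinder(h = 373, r = 24);
  translate([283, 24, 0]) cylinder(h = 373, r = 24);
  translate([24, 258, 0]) cylinder(h = 373, r = 24);
  translate([283, 258, 0]) cylinder(h = 373, r = 24);
}
translate([-577, 280, 0]) {
  translate([0, 0, 373]) cube([307, 282, 36]);
  translate([24, 24, 0]) cylinder(h = 373, r = 24);
  translate([283, 24, 0]) cylinder(h = 373, r = 24);
  translate([24, 258, 0]) cylinder(h = 373, r = 24);
  translate([283, 258, 0]) cylinder(h = 373, r = 24);
}
translate([1835, 280, 0]) {
  translate([0, 0, 373]) cube([307, 282, 36]);
  translate([24, 24, 0]) cylinder(h = 373, r = 24);
  translate([283, 24, 0]) cylinder(h = 373, r = 24);
  translate([24, 258, 0]) cylinder(h = 373, r = 24);
  translate([283, 258, 0]) cylinder(h = 373, r = 24);
}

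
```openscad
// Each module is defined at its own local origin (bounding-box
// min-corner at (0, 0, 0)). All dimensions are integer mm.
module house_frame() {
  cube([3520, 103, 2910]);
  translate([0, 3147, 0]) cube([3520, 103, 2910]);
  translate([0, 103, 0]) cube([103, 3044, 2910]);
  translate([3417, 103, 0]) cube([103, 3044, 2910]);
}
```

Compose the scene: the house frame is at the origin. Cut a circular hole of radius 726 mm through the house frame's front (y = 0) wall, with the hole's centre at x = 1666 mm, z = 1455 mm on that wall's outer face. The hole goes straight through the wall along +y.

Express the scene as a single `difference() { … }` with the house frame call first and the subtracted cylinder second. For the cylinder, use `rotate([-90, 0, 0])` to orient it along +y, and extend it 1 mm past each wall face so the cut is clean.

difference() {
  house_frame();
  translate([1666, -1, 1455]) rotate([-90, 0, 0]) cylinder(h = 105, r = 726);
}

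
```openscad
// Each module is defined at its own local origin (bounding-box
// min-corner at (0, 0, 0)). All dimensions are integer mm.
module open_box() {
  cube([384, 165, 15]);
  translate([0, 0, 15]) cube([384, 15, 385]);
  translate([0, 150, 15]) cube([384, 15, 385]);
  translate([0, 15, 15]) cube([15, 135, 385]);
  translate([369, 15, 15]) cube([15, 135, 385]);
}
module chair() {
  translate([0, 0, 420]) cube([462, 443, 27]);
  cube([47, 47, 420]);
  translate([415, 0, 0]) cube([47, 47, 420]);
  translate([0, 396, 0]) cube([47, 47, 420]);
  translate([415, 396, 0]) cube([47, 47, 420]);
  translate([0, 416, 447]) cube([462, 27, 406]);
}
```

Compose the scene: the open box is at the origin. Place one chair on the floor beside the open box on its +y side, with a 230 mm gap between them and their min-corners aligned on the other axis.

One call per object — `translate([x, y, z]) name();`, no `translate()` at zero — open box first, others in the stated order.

open_box();
translate([0, 395, 0]) chair();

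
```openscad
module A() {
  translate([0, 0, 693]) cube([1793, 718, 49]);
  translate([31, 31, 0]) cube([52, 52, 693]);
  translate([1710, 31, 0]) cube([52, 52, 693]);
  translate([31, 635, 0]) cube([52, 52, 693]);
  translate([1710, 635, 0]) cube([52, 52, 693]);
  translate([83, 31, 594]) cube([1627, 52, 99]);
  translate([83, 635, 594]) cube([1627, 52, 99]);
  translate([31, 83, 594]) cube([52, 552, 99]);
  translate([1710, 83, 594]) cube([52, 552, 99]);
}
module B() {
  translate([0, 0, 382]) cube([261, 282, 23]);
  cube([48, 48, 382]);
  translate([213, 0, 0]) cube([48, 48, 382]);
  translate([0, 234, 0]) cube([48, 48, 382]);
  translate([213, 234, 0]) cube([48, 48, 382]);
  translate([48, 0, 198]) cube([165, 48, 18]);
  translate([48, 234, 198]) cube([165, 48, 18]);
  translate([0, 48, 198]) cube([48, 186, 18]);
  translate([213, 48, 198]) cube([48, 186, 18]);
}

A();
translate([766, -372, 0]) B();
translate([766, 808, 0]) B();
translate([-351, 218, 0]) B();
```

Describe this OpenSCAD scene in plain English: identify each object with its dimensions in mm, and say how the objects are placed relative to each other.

A is a table with a 1793×718 mm rectangular top, 49 mm thick, top surface at z = 742 mm, supported by four 52×52 mm square legs, each inset 31 mm from the nearest pair of top edges, running from the floor. Four apron rails, 52 mm thick and 99 mm tall, run between adjacent legs with their top edges flush with the underside of the top and their outer faces flush with the legs' outer faces.

B is a four-legged stool. The seat is 261×282 mm, 23 mm thick, top at z = 405 mm. It stands on four square legs, each 48×48 mm in cross-section, from z = 0 to the seat underside, each flush with a corner of the seat. Four stretchers, 48 mm wide and 18 mm tall, connect adjacent legs with their undersides at z = 198 mm, each running between the inner faces of the legs it joins and aligned with the legs' outer faces on the other axis.

Three stools sit around the table at the −y, +y, −x sides.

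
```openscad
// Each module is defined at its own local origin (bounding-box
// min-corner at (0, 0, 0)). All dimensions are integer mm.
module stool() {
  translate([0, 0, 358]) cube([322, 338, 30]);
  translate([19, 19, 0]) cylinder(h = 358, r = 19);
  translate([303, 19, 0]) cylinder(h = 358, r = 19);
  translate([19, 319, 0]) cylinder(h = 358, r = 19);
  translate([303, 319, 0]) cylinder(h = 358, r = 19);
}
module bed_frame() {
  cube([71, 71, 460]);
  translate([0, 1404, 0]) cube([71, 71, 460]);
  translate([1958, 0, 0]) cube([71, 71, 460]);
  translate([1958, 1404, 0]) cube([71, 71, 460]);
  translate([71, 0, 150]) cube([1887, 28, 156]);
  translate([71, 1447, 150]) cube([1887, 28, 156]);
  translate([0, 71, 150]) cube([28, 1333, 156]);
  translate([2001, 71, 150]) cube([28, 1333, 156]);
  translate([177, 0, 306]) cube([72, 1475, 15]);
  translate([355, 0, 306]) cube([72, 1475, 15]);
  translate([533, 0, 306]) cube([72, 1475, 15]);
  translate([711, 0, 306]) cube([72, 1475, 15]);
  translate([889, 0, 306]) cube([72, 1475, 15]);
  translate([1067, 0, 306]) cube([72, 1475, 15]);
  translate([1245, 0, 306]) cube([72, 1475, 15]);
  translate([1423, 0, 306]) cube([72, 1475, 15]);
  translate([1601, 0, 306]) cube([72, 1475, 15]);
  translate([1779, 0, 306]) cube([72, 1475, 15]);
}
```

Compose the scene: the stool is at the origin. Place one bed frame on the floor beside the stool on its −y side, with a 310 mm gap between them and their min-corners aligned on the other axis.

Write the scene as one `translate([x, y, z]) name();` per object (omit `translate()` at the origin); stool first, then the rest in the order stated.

stool();
translate([0, -1785, 0]) bed_frame();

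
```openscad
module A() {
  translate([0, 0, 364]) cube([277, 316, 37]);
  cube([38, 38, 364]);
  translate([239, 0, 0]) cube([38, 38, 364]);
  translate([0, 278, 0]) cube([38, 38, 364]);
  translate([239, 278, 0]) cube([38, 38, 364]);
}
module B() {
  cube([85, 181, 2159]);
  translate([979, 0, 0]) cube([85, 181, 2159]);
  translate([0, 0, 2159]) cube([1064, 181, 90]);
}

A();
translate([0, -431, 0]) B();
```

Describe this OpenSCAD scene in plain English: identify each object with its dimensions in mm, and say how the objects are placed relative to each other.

A is a four-legged stool. The seat is a 277×316×37 mm slab whose top surface is at z = 401 mm; four square legs, each 38×38 mm in cross-section, run from the floor (z = 0) to the underside of the seat, each flush with a corner of the seat.

B is a door frame. The clear opening is 894 mm wide and 2159 mm high. Two 85 mm wide jambs, 181 mm deep, stand either side of the opening from the floor to the top of the opening. A 90 mm thick head sits across the top of both jambs, spanning the full outside width of the frame.

The door frame is on the floor beside the stool on its −y side.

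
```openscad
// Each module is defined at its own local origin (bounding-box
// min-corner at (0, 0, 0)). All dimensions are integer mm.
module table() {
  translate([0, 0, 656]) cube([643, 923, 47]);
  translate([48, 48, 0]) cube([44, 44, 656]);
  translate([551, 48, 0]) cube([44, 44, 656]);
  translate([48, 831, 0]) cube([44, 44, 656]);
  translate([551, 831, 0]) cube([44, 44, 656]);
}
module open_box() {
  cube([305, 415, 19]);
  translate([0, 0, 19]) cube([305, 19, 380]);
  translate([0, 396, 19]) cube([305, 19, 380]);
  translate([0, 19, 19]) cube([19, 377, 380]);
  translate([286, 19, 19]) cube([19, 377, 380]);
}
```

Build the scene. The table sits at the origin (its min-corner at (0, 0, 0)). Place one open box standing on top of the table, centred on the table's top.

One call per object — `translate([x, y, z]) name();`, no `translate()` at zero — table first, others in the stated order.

table();
translate([169, 254, 703]) open_box();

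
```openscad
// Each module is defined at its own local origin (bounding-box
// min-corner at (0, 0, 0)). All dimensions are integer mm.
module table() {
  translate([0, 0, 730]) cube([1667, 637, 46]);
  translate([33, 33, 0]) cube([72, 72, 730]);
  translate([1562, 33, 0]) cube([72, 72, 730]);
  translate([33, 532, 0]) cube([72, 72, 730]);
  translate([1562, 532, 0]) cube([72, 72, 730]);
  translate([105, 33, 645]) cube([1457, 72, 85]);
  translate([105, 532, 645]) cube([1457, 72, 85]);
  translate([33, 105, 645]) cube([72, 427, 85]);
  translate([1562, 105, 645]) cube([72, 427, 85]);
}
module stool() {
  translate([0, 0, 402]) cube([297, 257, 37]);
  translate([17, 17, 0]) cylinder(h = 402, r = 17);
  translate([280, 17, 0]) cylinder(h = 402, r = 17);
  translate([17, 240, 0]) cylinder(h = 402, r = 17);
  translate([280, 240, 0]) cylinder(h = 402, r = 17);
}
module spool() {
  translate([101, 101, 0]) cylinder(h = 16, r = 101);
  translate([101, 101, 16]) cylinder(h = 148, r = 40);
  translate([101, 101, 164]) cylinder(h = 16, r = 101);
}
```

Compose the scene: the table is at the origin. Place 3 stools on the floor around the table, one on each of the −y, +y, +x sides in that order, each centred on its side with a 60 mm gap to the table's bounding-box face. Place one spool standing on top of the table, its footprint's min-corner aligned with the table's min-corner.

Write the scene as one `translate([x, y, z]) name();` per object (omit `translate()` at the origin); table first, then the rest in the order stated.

table();
translate([685, -317, 0]) stool();
translate([685, 697, 0]) stool();
translate([1727, 190, 0]) stool();
translate([0, 0, 776]) spool();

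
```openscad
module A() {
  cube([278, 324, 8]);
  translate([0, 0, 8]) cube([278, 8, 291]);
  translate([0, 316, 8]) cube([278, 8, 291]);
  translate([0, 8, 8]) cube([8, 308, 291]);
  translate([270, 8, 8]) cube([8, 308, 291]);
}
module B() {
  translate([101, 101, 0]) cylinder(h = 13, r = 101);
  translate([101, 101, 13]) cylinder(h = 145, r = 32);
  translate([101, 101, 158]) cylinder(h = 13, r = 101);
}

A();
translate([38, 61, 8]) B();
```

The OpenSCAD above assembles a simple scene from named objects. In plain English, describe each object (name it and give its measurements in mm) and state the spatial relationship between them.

A is an open-topped rectangular box: outside dimensions 278×324×299 mm, with a uniform wall and base thickness of 8 mm. The base is a full 278×324 slab on the floor; four walls sit on top of the base. The front and back walls (the −y and +y sides) span the full width; the two side walls fit between them.

B is a spool: two coaxial disc flanges of radius 101 mm and thickness 13 mm, joined by a core cylinder of radius 32 mm and height 145 mm. The lower flange rests on z = 0 and the three cylinders share a vertical axis.

The spool sits inside the open box, centred.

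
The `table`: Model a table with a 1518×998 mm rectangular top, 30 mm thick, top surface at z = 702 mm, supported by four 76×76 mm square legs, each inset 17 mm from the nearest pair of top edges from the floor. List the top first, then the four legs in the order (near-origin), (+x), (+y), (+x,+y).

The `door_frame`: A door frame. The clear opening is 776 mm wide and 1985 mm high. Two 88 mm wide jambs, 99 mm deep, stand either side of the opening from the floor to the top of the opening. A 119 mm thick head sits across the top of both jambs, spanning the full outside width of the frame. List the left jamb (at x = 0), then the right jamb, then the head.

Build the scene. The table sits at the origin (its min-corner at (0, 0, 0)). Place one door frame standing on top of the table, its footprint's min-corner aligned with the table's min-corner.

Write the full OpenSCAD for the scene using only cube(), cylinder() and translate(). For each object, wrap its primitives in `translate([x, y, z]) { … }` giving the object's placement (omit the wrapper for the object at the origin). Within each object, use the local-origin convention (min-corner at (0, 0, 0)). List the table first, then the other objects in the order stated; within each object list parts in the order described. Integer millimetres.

translate([0, 0, 672]) cube([1518, 998, 30]);
translate([17, 17, 0]) cube([76, 76, 672]);
translate([1425, 17, 0]) cube([76, 76, 672]);
translate([17, 905, 0]) cube([76, 76, 672]);
translate([1425, 905, 0]) cube([76, 76, 672]);
translate([0, 0, 702]) {
  cube([88, 99, 1985]);
  translate([864, 0, 0]) cube([88, 99, 1985]);
  translate([0, 0, 1985]) cube([952, 99, 119]);
}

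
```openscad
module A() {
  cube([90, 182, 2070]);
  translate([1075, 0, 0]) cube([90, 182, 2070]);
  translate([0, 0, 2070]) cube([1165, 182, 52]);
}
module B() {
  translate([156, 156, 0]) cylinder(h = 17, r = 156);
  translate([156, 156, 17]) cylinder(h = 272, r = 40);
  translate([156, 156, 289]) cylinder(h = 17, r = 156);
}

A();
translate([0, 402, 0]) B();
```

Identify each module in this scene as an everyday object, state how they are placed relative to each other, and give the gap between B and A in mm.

The spool's nearest face is 220 mm from the door frame's +y face.

A is a door frame. B is a spool. The spool is on the floor beside the door frame on its +y side. The gap between the spool and the door frame is 220 mm.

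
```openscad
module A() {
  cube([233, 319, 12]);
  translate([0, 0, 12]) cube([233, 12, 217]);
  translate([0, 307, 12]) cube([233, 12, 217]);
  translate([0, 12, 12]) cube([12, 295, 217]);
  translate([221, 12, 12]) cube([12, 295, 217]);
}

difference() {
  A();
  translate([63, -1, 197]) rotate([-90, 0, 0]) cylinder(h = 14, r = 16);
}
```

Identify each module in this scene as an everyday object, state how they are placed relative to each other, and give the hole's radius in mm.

A is an open box. The open box has a circular hole through its front wall. The hole's radius is 16 mm.

The subtracted cylinder has r = 16 mm.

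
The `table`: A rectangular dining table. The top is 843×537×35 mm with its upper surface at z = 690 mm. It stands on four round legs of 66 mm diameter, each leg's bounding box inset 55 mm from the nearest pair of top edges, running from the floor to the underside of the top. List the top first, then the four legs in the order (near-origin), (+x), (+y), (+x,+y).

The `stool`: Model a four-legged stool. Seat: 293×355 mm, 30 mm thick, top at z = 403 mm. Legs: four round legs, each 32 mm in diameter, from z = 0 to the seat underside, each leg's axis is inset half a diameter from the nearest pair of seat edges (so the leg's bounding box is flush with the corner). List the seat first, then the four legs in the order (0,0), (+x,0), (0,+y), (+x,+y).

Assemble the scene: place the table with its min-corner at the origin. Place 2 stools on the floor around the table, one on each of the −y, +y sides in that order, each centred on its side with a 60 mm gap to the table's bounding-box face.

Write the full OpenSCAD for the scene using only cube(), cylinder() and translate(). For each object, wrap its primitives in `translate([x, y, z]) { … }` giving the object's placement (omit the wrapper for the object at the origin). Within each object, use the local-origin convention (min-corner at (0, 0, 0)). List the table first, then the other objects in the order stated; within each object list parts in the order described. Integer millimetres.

translate([0, 0, 655]) cube([843, 537, 35]);
translate([88, 88, 0]) cylinder(h = 655, r = 33);
translate([755, 88, 0]) cylinder(h = 655, r = 33);
translate([88, 449, 0]) cylinder(h = 655, r = 33);
translate([755, 449, 0]) cylinder(h = 655, r = 33);
translate([275, -415, 0]) {
  translate([0, 0, 373]) cube([293, 355, 30]);
  translate([16, 16, 0]) cylinder(h = 373, r = 16);
  translate([277, 16, 0]) cylinder(h = 373, r = 16);
  translate([16, 339, 0]) cylinder(h = 373, r = 16);
  translate([277, 339, 0]) cylinder(h = 373, r = 16);
}
translate([275, 597, 0]) {
  translate([0, 0, 373]) cube([293, 355, 30]);
  translate([16, 16, 0]) cylinder(h = 373, r = 16);
  translate([277, 16, 0]) cylinder(h = 373, r = 16);
  translate([16, 339, 0]) cylinder(h = 373, r = 16);
  translate([277, 339, 0]) cylinder(h = 373, r = 16);
}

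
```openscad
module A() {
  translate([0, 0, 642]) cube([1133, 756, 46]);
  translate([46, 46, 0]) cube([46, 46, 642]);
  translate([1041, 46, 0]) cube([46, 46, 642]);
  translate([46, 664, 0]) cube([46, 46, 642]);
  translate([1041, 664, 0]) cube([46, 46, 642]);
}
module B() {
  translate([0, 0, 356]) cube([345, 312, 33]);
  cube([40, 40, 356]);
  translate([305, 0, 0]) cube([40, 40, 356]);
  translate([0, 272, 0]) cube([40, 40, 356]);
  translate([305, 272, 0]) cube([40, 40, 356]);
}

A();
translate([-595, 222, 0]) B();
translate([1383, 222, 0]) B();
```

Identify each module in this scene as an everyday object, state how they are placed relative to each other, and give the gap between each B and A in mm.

A is a table. B is a stool. Two stools sit around the table at the −x, +x sides. The gap between each stool and the table is 250 mm.

Each stool's nearest face is 250 mm from the table's bounding box.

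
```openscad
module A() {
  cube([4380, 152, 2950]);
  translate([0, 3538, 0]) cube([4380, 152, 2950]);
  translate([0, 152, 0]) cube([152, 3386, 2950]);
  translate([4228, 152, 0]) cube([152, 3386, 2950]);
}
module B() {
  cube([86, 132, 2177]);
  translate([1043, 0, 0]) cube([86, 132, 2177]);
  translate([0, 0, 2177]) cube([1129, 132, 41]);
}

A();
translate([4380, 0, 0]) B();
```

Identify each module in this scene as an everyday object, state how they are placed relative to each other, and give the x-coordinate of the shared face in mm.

The house frame's +x face and the door frame's −x face are both at x = 4380 mm.

A is a house frame. B is a door frame. The door frame is against the house frame's +x side, with their −y faces flush. The x-coordinate of the shared face is 4380 mm.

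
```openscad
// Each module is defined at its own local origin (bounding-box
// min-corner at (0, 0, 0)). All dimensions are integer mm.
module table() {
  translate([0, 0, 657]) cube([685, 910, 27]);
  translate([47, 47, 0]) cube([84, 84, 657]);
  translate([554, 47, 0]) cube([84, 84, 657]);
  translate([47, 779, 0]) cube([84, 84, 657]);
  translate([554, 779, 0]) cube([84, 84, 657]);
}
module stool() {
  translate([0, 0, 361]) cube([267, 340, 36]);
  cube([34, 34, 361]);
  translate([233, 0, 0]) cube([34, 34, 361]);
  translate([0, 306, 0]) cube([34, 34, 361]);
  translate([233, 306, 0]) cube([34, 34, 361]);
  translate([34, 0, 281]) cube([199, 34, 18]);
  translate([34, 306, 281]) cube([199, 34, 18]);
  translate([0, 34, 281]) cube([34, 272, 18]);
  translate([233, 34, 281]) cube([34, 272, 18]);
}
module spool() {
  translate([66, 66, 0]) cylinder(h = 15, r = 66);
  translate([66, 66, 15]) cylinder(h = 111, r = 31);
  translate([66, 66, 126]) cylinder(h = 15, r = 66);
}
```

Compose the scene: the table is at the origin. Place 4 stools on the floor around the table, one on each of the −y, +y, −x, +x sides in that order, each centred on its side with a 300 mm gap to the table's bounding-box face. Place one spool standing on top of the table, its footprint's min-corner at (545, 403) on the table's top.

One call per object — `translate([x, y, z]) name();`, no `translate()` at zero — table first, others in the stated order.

table();
translate([209, -640, 0]) stool();
translate([209, 1210, 0]) stool();
translate([-567, 285, 0]) stool();
translate([985, 285, 0]) stool();
translate([545, 403, 684]) spool();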